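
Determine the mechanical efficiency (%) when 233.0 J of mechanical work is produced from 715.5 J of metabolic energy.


eta = (W_mech / E_meta) * 100
eta = (233.0 / 715.5) * 100
ratio = 0.3256
eta = 32.5646


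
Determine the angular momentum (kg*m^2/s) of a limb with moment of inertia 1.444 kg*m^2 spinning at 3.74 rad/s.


L = I * omega
L = 1.444 * 3.74
L = 5.4006


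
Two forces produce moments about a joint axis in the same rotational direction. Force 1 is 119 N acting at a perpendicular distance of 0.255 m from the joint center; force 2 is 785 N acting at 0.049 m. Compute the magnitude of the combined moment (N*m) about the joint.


M = F1 * d1 + F2 * d2
M = 119 * 0.255 + 785 * 0.049
M = 30.3450 + 38.4650
M = 68.8100


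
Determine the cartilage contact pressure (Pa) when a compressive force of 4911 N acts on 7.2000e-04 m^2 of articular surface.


P = F / A
P = 4911 / 7.2000e-04
P = 6.8208e+06


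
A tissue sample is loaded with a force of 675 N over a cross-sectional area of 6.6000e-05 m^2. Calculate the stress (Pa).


stress = F / A
stress = 675 / 6.6000e-05
stress = 1.0227e+07


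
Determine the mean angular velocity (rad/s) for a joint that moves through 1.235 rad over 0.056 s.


omega = delta_theta / delta_t
omega = 1.235 / 0.056
omega = 22.0536


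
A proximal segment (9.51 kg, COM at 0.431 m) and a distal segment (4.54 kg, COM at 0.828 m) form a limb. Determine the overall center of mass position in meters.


COM = (m1*x1 + m2*x2) / (m1 + m2)
COM = (9.51*0.431 + 4.54*0.828) / (9.51 + 4.54)
Numerator = 7.8579
Denominator = 14.0500
COM = 0.5593


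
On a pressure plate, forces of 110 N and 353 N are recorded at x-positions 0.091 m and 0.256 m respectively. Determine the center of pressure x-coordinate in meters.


COP_x = (F1*x1 + F2*x2) / (F1 + F2)
COP_x = (110*0.091 + 353*0.256) / (110 + 353)
Numerator = 100.3780
Denominator = 463
COP_x = 0.2168


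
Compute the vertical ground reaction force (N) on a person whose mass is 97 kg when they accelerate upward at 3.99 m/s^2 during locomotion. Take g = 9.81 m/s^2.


GRF = m * (g + a)
GRF = 97 * (9.81 + 3.99)
GRF = 97 * 13.8000
GRF = 1338.6000


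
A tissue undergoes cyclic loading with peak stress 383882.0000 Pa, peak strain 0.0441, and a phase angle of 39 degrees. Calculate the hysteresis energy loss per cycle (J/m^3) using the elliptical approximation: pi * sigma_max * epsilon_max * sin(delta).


E_loss = pi * sigma_max * epsilon_max * sin(delta)
delta = 39 deg = 0.6807 rad
sin(delta) = 0.6293
E_loss = pi * 383882.0000 * 0.0441 * 0.6293
E_loss = 33470.1774


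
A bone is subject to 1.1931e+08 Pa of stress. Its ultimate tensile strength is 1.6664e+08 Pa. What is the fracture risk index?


FRI = applied / ultimate
FRI = 1.1931e+08 / 1.6664e+08
FRI = 0.7160


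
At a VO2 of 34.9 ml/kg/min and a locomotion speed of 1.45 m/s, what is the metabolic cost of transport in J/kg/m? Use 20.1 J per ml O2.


Power per kg = VO2 * 20.1 / 60
Power per kg = 34.9 * 20.1 / 60 = 11.6915 W/kg
Cost = power_per_kg / speed
Cost = 11.6915 / 1.45
Cost = 8.0631


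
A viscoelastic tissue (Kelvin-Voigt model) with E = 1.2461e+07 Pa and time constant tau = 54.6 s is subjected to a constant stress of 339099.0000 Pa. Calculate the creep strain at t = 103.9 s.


epsilon(t) = (sigma/E) * (1 - exp(-t/tau))
sigma/E = 339099.0000 / 1.2461e+07 = 0.0272
exp(-t/tau) = exp(-103.9 / 54.6) = 0.1491
epsilon = 0.0272 * (1 - 0.1491)
epsilon = 0.0232


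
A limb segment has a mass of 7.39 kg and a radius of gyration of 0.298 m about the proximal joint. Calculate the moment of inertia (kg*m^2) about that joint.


I = m * k^2
I = 7.39 * 0.298^2
k^2 = 0.0888
I = 0.6563


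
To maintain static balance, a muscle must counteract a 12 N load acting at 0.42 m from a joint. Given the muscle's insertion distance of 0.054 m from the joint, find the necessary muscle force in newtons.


F_muscle = W * d_load / d_muscle
F_muscle = 12 * 0.42 / 0.054
Numerator = 5.0400
F_muscle = 93.3333


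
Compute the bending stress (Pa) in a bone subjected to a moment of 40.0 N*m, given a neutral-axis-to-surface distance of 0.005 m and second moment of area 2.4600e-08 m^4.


sigma = M * c / I
sigma = 40.0 * 0.005 / 2.4600e-08
M * c = 0.2000
sigma = 8.1301e+06


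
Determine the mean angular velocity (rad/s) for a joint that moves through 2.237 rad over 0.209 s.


omega = delta_theta / delta_t
omega = 2.237 / 0.209
omega = 10.7033


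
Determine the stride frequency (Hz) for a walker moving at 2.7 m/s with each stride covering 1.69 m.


f = v / stride_length
f = 2.7 / 1.69
f = 1.5976


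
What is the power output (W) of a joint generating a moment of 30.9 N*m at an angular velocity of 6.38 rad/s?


P = M * omega
P = 30.9 * 6.38
P = 197.1420


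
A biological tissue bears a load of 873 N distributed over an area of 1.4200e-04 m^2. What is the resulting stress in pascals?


stress = F / A
stress = 873 / 1.4200e-04
stress = 6.1479e+06


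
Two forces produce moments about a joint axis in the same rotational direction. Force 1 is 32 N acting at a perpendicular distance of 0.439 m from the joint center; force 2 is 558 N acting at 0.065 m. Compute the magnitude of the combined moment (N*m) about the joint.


M = F1 * d1 + F2 * d2
M = 32 * 0.439 + 558 * 0.065
M = 14.0480 + 36.2700
M = 50.3180


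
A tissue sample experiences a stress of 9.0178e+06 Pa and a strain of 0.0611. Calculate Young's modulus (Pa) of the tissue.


E = stress / strain
E = 9.0178e+06 / 0.0611
E = 1.4759e+08


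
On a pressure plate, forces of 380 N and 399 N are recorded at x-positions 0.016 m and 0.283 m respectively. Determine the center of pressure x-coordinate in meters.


COP_x = (F1*x1 + F2*x2) / (F1 + F2)
COP_x = (380*0.016 + 399*0.283) / (380 + 399)
Numerator = 118.9970
Denominator = 779
COP_x = 0.1528


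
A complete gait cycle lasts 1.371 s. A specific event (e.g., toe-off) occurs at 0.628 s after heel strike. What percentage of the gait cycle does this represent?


pct = (event_time / cycle_time) * 100
pct = (0.628 / 1.371) * 100
ratio = 0.4581
pct = 45.8060


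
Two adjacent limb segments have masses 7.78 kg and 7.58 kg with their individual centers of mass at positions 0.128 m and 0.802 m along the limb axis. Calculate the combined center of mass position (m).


COM = (m1*x1 + m2*x2) / (m1 + m2)
COM = (7.78*0.128 + 7.58*0.802) / (7.78 + 7.58)
Numerator = 7.0750
Denominator = 15.3600
COM = 0.4606


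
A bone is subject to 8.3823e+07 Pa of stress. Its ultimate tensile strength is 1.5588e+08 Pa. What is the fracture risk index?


FRI = applied / ultimate
FRI = 8.3823e+07 / 1.5588e+08
FRI = 0.5377


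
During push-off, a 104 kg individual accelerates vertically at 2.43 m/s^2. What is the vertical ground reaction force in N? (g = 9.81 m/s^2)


GRF = m * (g + a)
GRF = 104 * (9.81 + 2.43)
GRF = 104 * 12.2400
GRF = 1272.9600


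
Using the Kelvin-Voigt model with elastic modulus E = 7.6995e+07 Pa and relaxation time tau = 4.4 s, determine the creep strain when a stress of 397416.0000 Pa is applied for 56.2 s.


epsilon(t) = (sigma/E) * (1 - exp(-t/tau))
sigma/E = 397416.0000 / 7.6995e+07 = 0.0052
exp(-t/tau) = exp(-56.2 / 4.4) = 2.8371e-06
epsilon = 0.0052 * (1 - 2.8371e-06)
epsilon = 0.0052


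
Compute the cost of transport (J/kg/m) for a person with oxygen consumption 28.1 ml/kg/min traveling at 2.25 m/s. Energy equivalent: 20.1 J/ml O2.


Power per kg = VO2 * 20.1 / 60
Power per kg = 28.1 * 20.1 / 60 = 9.4135 W/kg
Cost = power_per_kg / speed
Cost = 9.4135 / 2.25
Cost = 4.1838


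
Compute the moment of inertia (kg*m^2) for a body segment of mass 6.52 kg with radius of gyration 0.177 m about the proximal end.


I = m * k^2
I = 6.52 * 0.177^2
k^2 = 0.0313
I = 0.2043


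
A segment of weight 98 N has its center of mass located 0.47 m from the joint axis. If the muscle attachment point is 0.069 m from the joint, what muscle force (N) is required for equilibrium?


F_muscle = W * d_load / d_muscle
F_muscle = 98 * 0.47 / 0.069
Numerator = 46.0600
F_muscle = 667.5362


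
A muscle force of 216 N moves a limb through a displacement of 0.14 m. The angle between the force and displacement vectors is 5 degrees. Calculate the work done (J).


W = F * d * cos(theta)
theta = 5 deg = 0.0873 rad
cos(theta) = 0.9962
W = 216 * 0.14 * 0.9962
W = 30.1249


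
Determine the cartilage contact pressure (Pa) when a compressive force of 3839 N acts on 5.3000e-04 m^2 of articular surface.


P = F / A
P = 3839 / 5.3000e-04
P = 7.2434e+06


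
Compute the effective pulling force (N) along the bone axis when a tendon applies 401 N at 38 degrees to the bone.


F_eff = F_tendon * cos(theta)
theta = 38 deg = 0.6632 rad
cos(theta) = 0.7880
F_eff = 401 * 0.7880
F_eff = 315.9923


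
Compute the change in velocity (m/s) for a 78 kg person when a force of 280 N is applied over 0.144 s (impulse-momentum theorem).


J = F * dt = 280 * 0.144 = 40.3200 N*s
delta_v = J / m
delta_v = 40.3200 / 78
delta_v = 0.5169


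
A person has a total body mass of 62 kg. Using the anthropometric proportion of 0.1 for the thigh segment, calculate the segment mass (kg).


m_segment = body_mass * fraction
m_segment = 62 * 0.1
m_segment = 6.2000


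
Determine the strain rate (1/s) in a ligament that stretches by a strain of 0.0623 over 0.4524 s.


strain_rate = delta_strain / delta_t
strain_rate = 0.0623 / 0.4524
strain_rate = 0.1377


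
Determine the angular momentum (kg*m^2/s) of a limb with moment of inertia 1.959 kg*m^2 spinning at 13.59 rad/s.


L = I * omega
L = 1.959 * 13.59
L = 26.6228


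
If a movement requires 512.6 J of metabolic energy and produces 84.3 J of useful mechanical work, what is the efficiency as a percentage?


eta = (W_mech / E_meta) * 100
eta = (84.3 / 512.6) * 100
ratio = 0.1645
eta = 16.4456


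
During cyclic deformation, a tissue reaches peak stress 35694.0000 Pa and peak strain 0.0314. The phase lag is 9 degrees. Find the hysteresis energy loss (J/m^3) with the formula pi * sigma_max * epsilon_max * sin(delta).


E_loss = pi * sigma_max * epsilon_max * sin(delta)
delta = 9 deg = 0.1571 rad
sin(delta) = 0.1564
E_loss = pi * 35694.0000 * 0.0314 * 0.1564
E_loss = 550.8168


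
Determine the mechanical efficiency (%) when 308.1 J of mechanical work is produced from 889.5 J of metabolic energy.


eta = (W_mech / E_meta) * 100
eta = (308.1 / 889.5) * 100
ratio = 0.3464
eta = 34.6374


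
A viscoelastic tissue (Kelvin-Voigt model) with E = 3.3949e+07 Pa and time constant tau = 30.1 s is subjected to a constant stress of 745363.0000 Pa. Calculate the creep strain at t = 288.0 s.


epsilon(t) = (sigma/E) * (1 - exp(-t/tau))
sigma/E = 745363.0000 / 3.3949e+07 = 0.0220
exp(-t/tau) = exp(-288.0 / 30.1) = 6.9924e-05
epsilon = 0.0220 * (1 - 6.9924e-05)
epsilon = 0.0220


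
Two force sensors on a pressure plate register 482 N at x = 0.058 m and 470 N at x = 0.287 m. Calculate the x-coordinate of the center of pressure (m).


COP_x = (F1*x1 + F2*x2) / (F1 + F2)
COP_x = (482*0.058 + 470*0.287) / (482 + 470)
Numerator = 162.8460
Denominator = 952
COP_x = 0.1711


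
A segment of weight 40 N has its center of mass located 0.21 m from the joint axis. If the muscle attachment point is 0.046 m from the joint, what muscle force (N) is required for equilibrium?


F_muscle = W * d_load / d_muscle
F_muscle = 40 * 0.21 / 0.046
Numerator = 8.4000
F_muscle = 182.6087


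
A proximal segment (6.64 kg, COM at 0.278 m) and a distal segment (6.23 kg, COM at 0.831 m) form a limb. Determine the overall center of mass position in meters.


COM = (m1*x1 + m2*x2) / (m1 + m2)
COM = (6.64*0.278 + 6.23*0.831) / (6.64 + 6.23)
Numerator = 7.0230
Denominator = 12.8700
COM = 0.5457


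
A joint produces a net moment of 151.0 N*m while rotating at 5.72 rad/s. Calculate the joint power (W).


P = M * omega
P = 151.0 * 5.72
P = 863.7200


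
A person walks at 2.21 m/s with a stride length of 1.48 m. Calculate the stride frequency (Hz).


f = v / stride_length
f = 2.21 / 1.48
f = 1.4932


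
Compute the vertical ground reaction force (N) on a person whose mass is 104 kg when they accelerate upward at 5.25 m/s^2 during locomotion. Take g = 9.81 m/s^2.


GRF = m * (g + a)
GRF = 104 * (9.81 + 5.25)
GRF = 104 * 15.0600
GRF = 1566.2400


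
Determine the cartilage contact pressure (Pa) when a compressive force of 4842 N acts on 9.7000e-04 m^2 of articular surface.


P = F / A
P = 4842 / 9.7000e-04
P = 4.9918e+06


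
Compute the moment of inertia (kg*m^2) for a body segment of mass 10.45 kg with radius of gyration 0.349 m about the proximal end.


I = m * k^2
I = 10.45 * 0.349^2
k^2 = 0.1218
I = 1.2728


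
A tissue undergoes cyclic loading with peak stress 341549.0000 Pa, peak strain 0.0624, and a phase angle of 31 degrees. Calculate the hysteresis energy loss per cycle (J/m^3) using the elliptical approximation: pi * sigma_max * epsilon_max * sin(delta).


E_loss = pi * sigma_max * epsilon_max * sin(delta)
delta = 31 deg = 0.5411 rad
sin(delta) = 0.5150
E_loss = pi * 341549.0000 * 0.0624 * 0.5150
E_loss = 34484.7289


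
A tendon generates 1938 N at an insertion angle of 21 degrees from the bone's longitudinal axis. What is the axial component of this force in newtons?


F_eff = F_tendon * cos(theta)
theta = 21 deg = 0.3665 rad
cos(theta) = 0.9336
F_eff = 1938 * 0.9336
F_eff = 1809.2789


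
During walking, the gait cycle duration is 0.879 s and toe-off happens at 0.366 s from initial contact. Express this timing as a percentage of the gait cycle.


pct = (event_time / cycle_time) * 100
pct = (0.366 / 0.879) * 100
ratio = 0.4164
pct = 41.6382


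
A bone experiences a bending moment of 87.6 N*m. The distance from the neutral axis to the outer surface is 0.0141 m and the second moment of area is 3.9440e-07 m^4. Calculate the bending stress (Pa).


sigma = M * c / I
sigma = 87.6 * 0.0141 / 3.9440e-07
M * c = 1.2352
sigma = 3.1317e+06


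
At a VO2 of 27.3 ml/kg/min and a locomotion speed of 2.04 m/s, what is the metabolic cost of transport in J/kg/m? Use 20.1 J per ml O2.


Power per kg = VO2 * 20.1 / 60
Power per kg = 27.3 * 20.1 / 60 = 9.1455 W/kg
Cost = power_per_kg / speed
Cost = 9.1455 / 2.04
Cost = 4.4831


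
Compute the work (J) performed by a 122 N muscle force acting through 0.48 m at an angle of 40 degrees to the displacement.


W = F * d * cos(theta)
theta = 40 deg = 0.6981 rad
cos(theta) = 0.7660
W = 122 * 0.48 * 0.7660
W = 44.8596


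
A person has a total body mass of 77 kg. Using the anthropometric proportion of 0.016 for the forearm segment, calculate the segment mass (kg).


m_segment = body_mass * fraction
m_segment = 77 * 0.016
m_segment = 1.2320


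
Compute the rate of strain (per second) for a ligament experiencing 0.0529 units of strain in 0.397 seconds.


strain_rate = delta_strain / delta_t
strain_rate = 0.0529 / 0.397
strain_rate = 0.1332


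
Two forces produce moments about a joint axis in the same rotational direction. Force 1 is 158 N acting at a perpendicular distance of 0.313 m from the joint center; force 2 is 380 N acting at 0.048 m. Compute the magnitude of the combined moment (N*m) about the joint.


M = F1 * d1 + F2 * d2
M = 158 * 0.313 + 380 * 0.048
M = 49.4540 + 18.2400
M = 67.6940


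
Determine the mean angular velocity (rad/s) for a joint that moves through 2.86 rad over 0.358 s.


omega = delta_theta / delta_t
omega = 2.86 / 0.358
omega = 7.9888


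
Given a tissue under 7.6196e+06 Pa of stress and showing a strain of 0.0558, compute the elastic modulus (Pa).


E = stress / strain
E = 7.6196e+06 / 0.0558
E = 1.3655e+08


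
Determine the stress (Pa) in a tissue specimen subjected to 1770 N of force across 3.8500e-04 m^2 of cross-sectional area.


stress = F / A
stress = 1770 / 3.8500e-04
stress = 4.5974e+06


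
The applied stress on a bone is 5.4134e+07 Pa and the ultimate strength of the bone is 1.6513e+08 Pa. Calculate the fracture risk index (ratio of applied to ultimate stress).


FRI = applied / ultimate
FRI = 5.4134e+07 / 1.6513e+08
FRI = 0.3278


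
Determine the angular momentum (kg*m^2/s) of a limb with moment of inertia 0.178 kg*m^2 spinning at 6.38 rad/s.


L = I * omega
L = 0.178 * 6.38
L = 1.1356


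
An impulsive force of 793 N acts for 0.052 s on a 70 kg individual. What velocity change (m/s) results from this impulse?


J = F * dt = 793 * 0.052 = 41.2360 N*s
delta_v = J / m
delta_v = 41.2360 / 70
delta_v = 0.5891


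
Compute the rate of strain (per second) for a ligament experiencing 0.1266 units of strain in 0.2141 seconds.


strain_rate = delta_strain / delta_t
strain_rate = 0.1266 / 0.2141
strain_rate = 0.5913


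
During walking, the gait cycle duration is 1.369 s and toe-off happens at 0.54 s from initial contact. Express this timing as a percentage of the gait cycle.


pct = (event_time / cycle_time) * 100
pct = (0.54 / 1.369) * 100
ratio = 0.3944
pct = 39.4449


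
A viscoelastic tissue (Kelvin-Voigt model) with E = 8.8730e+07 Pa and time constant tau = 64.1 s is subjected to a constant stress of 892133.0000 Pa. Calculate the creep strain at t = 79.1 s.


epsilon(t) = (sigma/E) * (1 - exp(-t/tau))
sigma/E = 892133.0000 / 8.8730e+07 = 0.0101
exp(-t/tau) = exp(-79.1 / 64.1) = 0.2911
epsilon = 0.0101 * (1 - 0.2911)
epsilon = 0.0071


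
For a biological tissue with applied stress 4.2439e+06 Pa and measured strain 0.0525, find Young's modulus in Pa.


E = stress / strain
E = 4.2439e+06 / 0.0525
E = 8.0836e+07


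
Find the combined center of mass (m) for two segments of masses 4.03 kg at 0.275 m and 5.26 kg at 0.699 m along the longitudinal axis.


COM = (m1*x1 + m2*x2) / (m1 + m2)
COM = (4.03*0.275 + 5.26*0.699) / (4.03 + 5.26)
Numerator = 4.7850
Denominator = 9.2900
COM = 0.5151


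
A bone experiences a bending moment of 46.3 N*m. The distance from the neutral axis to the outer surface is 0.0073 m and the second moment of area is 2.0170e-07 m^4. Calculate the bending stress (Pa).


sigma = M * c / I
sigma = 46.3 * 0.0073 / 2.0170e-07
M * c = 0.3380
sigma = 1.6757e+06


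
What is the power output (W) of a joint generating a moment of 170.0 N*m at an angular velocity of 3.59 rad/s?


P = M * omega
P = 170.0 * 3.59
P = 610.3000


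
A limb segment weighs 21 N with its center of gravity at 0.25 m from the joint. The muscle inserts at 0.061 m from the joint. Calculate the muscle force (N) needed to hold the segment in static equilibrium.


F_muscle = W * d_load / d_muscle
F_muscle = 21 * 0.25 / 0.061
Numerator = 5.2500
F_muscle = 86.0656


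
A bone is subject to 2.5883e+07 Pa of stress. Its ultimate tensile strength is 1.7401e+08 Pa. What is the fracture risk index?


FRI = applied / ultimate
FRI = 2.5883e+07 / 1.7401e+08
FRI = 0.1487


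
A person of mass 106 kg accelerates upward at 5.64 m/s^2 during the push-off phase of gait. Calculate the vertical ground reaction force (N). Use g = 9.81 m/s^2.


GRF = m * (g + a)
GRF = 106 * (9.81 + 5.64)
GRF = 106 * 15.4500
GRF = 1637.7000


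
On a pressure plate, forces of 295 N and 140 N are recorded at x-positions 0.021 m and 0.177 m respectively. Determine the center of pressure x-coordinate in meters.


COP_x = (F1*x1 + F2*x2) / (F1 + F2)
COP_x = (295*0.021 + 140*0.177) / (295 + 140)
Numerator = 30.9750
Denominator = 435
COP_x = 0.0712


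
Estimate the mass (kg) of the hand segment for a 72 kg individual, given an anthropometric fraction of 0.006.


m_segment = body_mass * fraction
m_segment = 72 * 0.006
m_segment = 0.4320


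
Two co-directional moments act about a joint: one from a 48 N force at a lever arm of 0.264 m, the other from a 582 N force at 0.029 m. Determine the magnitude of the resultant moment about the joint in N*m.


M = F1 * d1 + F2 * d2
M = 48 * 0.264 + 582 * 0.029
M = 12.6720 + 16.8780
M = 29.5500


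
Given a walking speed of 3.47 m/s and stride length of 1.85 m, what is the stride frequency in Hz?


f = v / stride_length
f = 3.47 / 1.85
f = 1.8757


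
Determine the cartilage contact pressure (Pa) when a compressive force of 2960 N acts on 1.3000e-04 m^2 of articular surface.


P = F / A
P = 2960 / 1.3000e-04
P = 2.2769e+07


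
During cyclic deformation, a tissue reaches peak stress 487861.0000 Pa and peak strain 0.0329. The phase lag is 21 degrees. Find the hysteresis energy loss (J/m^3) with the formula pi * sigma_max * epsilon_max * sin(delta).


E_loss = pi * sigma_max * epsilon_max * sin(delta)
delta = 21 deg = 0.3665 rad
sin(delta) = 0.3584
E_loss = pi * 487861.0000 * 0.0329 * 0.3584
E_loss = 18070.5360


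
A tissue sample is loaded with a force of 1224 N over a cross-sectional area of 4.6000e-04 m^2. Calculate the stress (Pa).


stress = F / A
stress = 1224 / 4.6000e-04
stress = 2.6609e+06


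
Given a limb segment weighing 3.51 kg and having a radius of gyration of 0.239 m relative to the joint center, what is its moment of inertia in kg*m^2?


I = m * k^2
I = 3.51 * 0.239^2
k^2 = 0.0571
I = 0.2005


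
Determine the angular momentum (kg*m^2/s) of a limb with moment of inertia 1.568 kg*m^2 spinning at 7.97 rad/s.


L = I * omega
L = 1.568 * 7.97
L = 12.4970


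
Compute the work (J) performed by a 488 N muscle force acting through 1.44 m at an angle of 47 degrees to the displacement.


W = F * d * cos(theta)
theta = 47 deg = 0.8203 rad
cos(theta) = 0.6820
W = 488 * 1.44 * 0.6820
W = 479.2539


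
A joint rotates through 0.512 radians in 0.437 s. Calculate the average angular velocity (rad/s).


omega = delta_theta / delta_t
omega = 0.512 / 0.437
omega = 1.1716


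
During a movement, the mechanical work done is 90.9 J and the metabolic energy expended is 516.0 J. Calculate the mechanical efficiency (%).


eta = (W_mech / E_meta) * 100
eta = (90.9 / 516.0) * 100
ratio = 0.1762
eta = 17.6163


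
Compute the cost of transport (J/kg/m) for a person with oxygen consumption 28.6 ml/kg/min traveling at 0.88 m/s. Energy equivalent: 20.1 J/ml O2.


Power per kg = VO2 * 20.1 / 60
Power per kg = 28.6 * 20.1 / 60 = 9.5810 W/kg
Cost = power_per_kg / speed
Cost = 9.5810 / 0.88
Cost = 10.8875


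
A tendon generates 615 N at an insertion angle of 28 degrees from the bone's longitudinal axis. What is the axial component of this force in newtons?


F_eff = F_tendon * cos(theta)
theta = 28 deg = 0.4887 rad
cos(theta) = 0.8829
F_eff = 615 * 0.8829
F_eff = 543.0128


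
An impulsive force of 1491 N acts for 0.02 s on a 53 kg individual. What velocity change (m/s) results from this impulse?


J = F * dt = 1491 * 0.02 = 29.8200 N*s
delta_v = J / m
delta_v = 29.8200 / 53
delta_v = 0.5626


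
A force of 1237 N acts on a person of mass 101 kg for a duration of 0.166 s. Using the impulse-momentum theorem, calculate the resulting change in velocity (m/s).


J = F * dt = 1237 * 0.166 = 205.3420 N*s
delta_v = J / m
delta_v = 205.3420 / 101
delta_v = 2.0331


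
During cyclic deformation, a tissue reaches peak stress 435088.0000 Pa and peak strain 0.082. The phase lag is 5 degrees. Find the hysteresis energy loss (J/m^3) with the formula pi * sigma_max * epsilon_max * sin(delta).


E_loss = pi * sigma_max * epsilon_max * sin(delta)
delta = 5 deg = 0.0873 rad
sin(delta) = 0.0872
E_loss = pi * 435088.0000 * 0.082 * 0.0872
E_loss = 9768.7015


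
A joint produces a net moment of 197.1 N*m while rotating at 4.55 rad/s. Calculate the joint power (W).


P = M * omega
P = 197.1 * 4.55
P = 896.8050


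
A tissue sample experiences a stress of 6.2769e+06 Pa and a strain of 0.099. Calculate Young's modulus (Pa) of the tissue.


E = stress / strain
E = 6.2769e+06 / 0.099
E = 6.3403e+07


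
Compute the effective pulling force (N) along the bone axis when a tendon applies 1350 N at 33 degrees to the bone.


F_eff = F_tendon * cos(theta)
theta = 33 deg = 0.5760 rad
cos(theta) = 0.8387
F_eff = 1350 * 0.8387
F_eff = 1132.2053


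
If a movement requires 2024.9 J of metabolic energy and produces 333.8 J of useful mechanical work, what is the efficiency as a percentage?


eta = (W_mech / E_meta) * 100
eta = (333.8 / 2024.9) * 100
ratio = 0.1648
eta = 16.4848


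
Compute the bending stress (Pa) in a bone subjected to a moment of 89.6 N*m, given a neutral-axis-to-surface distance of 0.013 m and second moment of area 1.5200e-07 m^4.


sigma = M * c / I
sigma = 89.6 * 0.013 / 1.5200e-07
M * c = 1.1648
sigma = 7.6632e+06


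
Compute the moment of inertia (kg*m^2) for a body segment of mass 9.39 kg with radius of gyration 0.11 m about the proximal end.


I = m * k^2
I = 9.39 * 0.11^2
k^2 = 0.0121
I = 0.1136


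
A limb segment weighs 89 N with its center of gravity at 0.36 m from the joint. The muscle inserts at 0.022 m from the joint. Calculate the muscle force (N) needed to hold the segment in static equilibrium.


F_muscle = W * d_load / d_muscle
F_muscle = 89 * 0.36 / 0.022
Numerator = 32.0400
F_muscle = 1456.3636


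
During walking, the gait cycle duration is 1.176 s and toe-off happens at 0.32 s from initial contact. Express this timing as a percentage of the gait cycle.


pct = (event_time / cycle_time) * 100
pct = (0.32 / 1.176) * 100
ratio = 0.2721
pct = 27.2109


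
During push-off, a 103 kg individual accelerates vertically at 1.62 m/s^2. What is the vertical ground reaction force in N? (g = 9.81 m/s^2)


GRF = m * (g + a)
GRF = 103 * (9.81 + 1.62)
GRF = 103 * 11.4300
GRF = 1177.2900


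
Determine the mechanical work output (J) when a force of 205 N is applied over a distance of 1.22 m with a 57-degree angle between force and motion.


W = F * d * cos(theta)
theta = 57 deg = 0.9948 rad
cos(theta) = 0.5446
W = 205 * 1.22 * 0.5446
W = 136.2142


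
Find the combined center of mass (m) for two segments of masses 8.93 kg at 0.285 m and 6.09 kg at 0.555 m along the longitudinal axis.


COM = (m1*x1 + m2*x2) / (m1 + m2)
COM = (8.93*0.285 + 6.09*0.555) / (8.93 + 6.09)
Numerator = 5.9250
Denominator = 15.0200
COM = 0.3945


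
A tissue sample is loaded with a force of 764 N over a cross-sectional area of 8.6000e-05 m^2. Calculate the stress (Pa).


stress = F / A
stress = 764 / 8.6000e-05
stress = 8.8837e+06


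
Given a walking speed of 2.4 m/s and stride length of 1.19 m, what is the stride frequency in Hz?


f = v / stride_length
f = 2.4 / 1.19
f = 2.0168


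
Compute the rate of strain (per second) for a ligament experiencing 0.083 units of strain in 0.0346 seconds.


strain_rate = delta_strain / delta_t
strain_rate = 0.083 / 0.0346
strain_rate = 2.3988


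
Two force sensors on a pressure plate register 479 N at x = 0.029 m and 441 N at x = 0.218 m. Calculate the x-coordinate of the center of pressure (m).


COP_x = (F1*x1 + F2*x2) / (F1 + F2)
COP_x = (479*0.029 + 441*0.218) / (479 + 441)
Numerator = 110.0290
Denominator = 920
COP_x = 0.1196


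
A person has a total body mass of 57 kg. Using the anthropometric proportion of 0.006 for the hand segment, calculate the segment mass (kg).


m_segment = body_mass * fraction
m_segment = 57 * 0.006
m_segment = 0.3420


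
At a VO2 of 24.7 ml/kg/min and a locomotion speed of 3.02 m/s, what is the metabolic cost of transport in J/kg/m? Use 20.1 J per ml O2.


Power per kg = VO2 * 20.1 / 60
Power per kg = 24.7 * 20.1 / 60 = 8.2745 W/kg
Cost = power_per_kg / speed
Cost = 8.2745 / 3.02
Cost = 2.7399


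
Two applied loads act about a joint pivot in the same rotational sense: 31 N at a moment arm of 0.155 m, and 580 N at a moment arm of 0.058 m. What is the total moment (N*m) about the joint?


M = F1 * d1 + F2 * d2
M = 31 * 0.155 + 580 * 0.058
M = 4.8050 + 33.6400
M = 38.4450


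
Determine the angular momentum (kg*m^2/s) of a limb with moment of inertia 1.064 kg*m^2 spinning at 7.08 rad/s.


L = I * omega
L = 1.064 * 7.08
L = 7.5331


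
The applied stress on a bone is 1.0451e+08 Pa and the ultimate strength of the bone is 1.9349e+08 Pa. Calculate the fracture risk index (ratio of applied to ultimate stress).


FRI = applied / ultimate
FRI = 1.0451e+08 / 1.9349e+08
FRI = 0.5401


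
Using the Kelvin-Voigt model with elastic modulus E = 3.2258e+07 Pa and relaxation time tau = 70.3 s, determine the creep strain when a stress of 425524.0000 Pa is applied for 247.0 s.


epsilon(t) = (sigma/E) * (1 - exp(-t/tau))
sigma/E = 425524.0000 / 3.2258e+07 = 0.0132
exp(-t/tau) = exp(-247.0 / 70.3) = 0.0298
epsilon = 0.0132 * (1 - 0.0298)
epsilon = 0.0128


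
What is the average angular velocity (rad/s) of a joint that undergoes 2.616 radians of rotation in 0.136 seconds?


omega = delta_theta / delta_t
omega = 2.616 / 0.136
omega = 19.2353


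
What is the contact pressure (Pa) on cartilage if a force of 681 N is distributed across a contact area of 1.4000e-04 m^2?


P = F / A
P = 681 / 1.4000e-04
P = 4.8643e+06


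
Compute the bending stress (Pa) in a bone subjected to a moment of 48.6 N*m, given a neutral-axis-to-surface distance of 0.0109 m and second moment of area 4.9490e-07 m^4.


sigma = M * c / I
sigma = 48.6 * 0.0109 / 4.9490e-07
M * c = 0.5297
sigma = 1.0704e+06


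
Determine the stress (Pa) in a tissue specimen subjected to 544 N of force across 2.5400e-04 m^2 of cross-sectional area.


stress = F / A
stress = 544 / 2.5400e-04
stress = 2.1417e+06


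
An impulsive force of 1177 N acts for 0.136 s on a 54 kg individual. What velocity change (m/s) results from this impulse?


J = F * dt = 1177 * 0.136 = 160.0720 N*s
delta_v = J / m
delta_v = 160.0720 / 54
delta_v = 2.9643


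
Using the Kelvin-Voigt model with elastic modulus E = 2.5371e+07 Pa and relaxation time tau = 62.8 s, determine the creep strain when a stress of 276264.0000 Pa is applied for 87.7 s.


epsilon(t) = (sigma/E) * (1 - exp(-t/tau))
sigma/E = 276264.0000 / 2.5371e+07 = 0.0109
exp(-t/tau) = exp(-87.7 / 62.8) = 0.2475
epsilon = 0.0109 * (1 - 0.2475)
epsilon = 0.0082


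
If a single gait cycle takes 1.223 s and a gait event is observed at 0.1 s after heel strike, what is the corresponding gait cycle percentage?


pct = (event_time / cycle_time) * 100
pct = (0.1 / 1.223) * 100
ratio = 0.0818
pct = 8.1766


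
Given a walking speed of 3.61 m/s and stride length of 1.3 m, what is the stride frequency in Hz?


f = v / stride_length
f = 3.61 / 1.3
f = 2.7769


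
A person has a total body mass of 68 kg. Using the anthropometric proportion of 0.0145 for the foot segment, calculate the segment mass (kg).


m_segment = body_mass * fraction
m_segment = 68 * 0.0145
m_segment = 0.9860


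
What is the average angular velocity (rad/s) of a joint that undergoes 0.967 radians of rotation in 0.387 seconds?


omega = delta_theta / delta_t
omega = 0.967 / 0.387
omega = 2.4987


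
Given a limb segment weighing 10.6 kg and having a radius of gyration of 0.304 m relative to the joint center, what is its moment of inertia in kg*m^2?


I = m * k^2
I = 10.6 * 0.304^2
k^2 = 0.0924
I = 0.9796


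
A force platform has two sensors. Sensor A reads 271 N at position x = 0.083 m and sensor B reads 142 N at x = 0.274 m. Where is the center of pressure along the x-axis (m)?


COP_x = (F1*x1 + F2*x2) / (F1 + F2)
COP_x = (271*0.083 + 142*0.274) / (271 + 142)
Numerator = 61.4010
Denominator = 413
COP_x = 0.1487


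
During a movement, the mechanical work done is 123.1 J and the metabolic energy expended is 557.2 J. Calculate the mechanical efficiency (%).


eta = (W_mech / E_meta) * 100
eta = (123.1 / 557.2) * 100
ratio = 0.2209
eta = 22.0926


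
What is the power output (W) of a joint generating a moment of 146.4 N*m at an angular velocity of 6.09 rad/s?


P = M * omega
P = 146.4 * 6.09
P = 891.5760


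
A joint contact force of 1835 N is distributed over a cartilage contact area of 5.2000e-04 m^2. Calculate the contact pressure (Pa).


P = F / A
P = 1835 / 5.2000e-04
P = 3.5288e+06


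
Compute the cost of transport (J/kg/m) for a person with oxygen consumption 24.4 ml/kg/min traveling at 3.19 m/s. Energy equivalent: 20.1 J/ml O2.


Power per kg = VO2 * 20.1 / 60
Power per kg = 24.4 * 20.1 / 60 = 8.1740 W/kg
Cost = power_per_kg / speed
Cost = 8.1740 / 3.19
Cost = 2.5624


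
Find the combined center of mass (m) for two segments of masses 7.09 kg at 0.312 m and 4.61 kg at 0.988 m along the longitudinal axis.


COM = (m1*x1 + m2*x2) / (m1 + m2)
COM = (7.09*0.312 + 4.61*0.988) / (7.09 + 4.61)
Numerator = 6.7668
Denominator = 11.7000
COM = 0.5784


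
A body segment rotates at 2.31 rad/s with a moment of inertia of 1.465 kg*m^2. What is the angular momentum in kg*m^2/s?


L = I * omega
L = 1.465 * 2.31
L = 3.3842


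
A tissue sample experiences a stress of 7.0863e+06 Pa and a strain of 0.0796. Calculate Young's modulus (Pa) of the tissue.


E = stress / strain
E = 7.0863e+06 / 0.0796
E = 8.9024e+07


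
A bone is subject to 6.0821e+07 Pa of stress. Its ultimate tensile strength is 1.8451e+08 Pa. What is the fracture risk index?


FRI = applied / ultimate
FRI = 6.0821e+07 / 1.8451e+08
FRI = 0.3296


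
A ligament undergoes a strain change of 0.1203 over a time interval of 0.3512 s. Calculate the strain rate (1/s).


strain_rate = delta_strain / delta_t
strain_rate = 0.1203 / 0.3512
strain_rate = 0.3425


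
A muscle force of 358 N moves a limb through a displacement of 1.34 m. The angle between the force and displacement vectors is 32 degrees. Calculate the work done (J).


W = F * d * cos(theta)
theta = 32 deg = 0.5585 rad
cos(theta) = 0.8480
W = 358 * 1.34 * 0.8480
W = 406.8256


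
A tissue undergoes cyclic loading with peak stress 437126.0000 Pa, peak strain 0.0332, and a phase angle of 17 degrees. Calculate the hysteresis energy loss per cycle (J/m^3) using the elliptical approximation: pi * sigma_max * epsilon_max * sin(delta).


E_loss = pi * sigma_max * epsilon_max * sin(delta)
delta = 17 deg = 0.2967 rad
sin(delta) = 0.2924
E_loss = pi * 437126.0000 * 0.0332 * 0.2924
E_loss = 13329.9934


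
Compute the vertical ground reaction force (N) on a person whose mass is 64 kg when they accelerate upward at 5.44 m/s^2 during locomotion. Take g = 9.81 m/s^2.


GRF = m * (g + a)
GRF = 64 * (9.81 + 5.44)
GRF = 64 * 15.2500
GRF = 976.0000


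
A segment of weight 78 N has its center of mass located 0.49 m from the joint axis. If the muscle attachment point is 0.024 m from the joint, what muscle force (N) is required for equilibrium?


F_muscle = W * d_load / d_muscle
F_muscle = 78 * 0.49 / 0.024
Numerator = 38.2200
F_muscle = 1592.5000


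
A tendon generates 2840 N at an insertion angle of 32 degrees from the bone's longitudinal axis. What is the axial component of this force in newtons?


F_eff = F_tendon * cos(theta)
theta = 32 deg = 0.5585 rad
cos(theta) = 0.8480
F_eff = 2840 * 0.8480
F_eff = 2408.4566


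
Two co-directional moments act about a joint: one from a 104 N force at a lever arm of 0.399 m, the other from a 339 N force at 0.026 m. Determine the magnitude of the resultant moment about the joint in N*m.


M = F1 * d1 + F2 * d2
M = 104 * 0.399 + 339 * 0.026
M = 41.4960 + 8.8140
M = 50.3100


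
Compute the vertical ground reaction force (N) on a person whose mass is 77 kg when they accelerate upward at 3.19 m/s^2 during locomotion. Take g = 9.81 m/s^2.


GRF = m * (g + a)
GRF = 77 * (9.81 + 3.19)
GRF = 77 * 13.0000
GRF = 1001.0000


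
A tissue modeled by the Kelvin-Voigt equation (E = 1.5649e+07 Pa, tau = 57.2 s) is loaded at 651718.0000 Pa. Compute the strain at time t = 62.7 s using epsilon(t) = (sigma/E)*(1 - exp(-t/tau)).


epsilon(t) = (sigma/E) * (1 - exp(-t/tau))
sigma/E = 651718.0000 / 1.5649e+07 = 0.0416
exp(-t/tau) = exp(-62.7 / 57.2) = 0.3342
epsilon = 0.0416 * (1 - 0.3342)
epsilon = 0.0277


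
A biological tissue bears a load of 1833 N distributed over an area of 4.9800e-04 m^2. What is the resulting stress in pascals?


stress = F / A
stress = 1833 / 4.9800e-04
stress = 3.6807e+06


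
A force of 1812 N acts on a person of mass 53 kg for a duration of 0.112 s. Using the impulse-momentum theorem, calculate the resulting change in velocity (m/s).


J = F * dt = 1812 * 0.112 = 202.9440 N*s
delta_v = J / m
delta_v = 202.9440 / 53
delta_v = 3.8291


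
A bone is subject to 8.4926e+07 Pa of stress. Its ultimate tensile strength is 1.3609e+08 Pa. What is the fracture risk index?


FRI = applied / ultimate
FRI = 8.4926e+07 / 1.3609e+08
FRI = 0.6240


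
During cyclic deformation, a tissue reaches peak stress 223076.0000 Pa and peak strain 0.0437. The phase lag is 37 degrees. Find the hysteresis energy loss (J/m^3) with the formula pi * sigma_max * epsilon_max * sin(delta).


E_loss = pi * sigma_max * epsilon_max * sin(delta)
delta = 37 deg = 0.6458 rad
sin(delta) = 0.6018
E_loss = pi * 223076.0000 * 0.0437 * 0.6018
E_loss = 18430.9272


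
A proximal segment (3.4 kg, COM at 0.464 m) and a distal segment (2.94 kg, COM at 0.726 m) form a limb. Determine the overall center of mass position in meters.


COM = (m1*x1 + m2*x2) / (m1 + m2)
COM = (3.4*0.464 + 2.94*0.726) / (3.4 + 2.94)
Numerator = 3.7120
Denominator = 6.3400
COM = 0.5855


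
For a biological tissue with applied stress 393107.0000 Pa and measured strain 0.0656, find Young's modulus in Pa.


E = stress / strain
E = 393107.0000 / 0.0656
E = 5.9925e+06


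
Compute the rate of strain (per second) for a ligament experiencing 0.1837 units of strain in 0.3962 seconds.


strain_rate = delta_strain / delta_t
strain_rate = 0.1837 / 0.3962
strain_rate = 0.4637


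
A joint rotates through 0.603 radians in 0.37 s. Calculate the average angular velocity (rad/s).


omega = delta_theta / delta_t
omega = 0.603 / 0.37
omega = 1.6297


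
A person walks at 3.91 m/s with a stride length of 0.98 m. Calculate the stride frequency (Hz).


f = v / stride_length
f = 3.91 / 0.98
f = 3.9898


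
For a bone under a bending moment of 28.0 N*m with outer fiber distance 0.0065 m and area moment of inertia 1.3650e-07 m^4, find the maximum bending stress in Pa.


sigma = M * c / I
sigma = 28.0 * 0.0065 / 1.3650e-07
M * c = 0.1820
sigma = 1.3333e+06


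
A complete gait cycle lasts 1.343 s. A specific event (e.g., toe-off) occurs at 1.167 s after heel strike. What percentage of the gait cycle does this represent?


pct = (event_time / cycle_time) * 100
pct = (1.167 / 1.343) * 100
ratio = 0.8690
pct = 86.8950


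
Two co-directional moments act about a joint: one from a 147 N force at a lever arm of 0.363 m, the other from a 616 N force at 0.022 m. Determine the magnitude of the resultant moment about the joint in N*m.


M = F1 * d1 + F2 * d2
M = 147 * 0.363 + 616 * 0.022
M = 53.3610 + 13.5520
M = 66.9130


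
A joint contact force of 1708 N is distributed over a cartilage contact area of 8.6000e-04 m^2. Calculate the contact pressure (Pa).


P = F / A
P = 1708 / 8.6000e-04
P = 1.9860e+06


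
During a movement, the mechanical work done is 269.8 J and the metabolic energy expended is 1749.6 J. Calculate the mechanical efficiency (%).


eta = (W_mech / E_meta) * 100
eta = (269.8 / 1749.6) * 100
ratio = 0.1542
eta = 15.4207


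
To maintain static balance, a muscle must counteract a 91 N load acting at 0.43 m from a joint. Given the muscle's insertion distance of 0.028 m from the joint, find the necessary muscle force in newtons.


F_muscle = W * d_load / d_muscle
F_muscle = 91 * 0.43 / 0.028
Numerator = 39.1300
F_muscle = 1397.5000


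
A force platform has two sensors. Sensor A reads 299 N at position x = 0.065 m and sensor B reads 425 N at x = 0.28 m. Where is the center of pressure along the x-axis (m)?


COP_x = (F1*x1 + F2*x2) / (F1 + F2)
COP_x = (299*0.065 + 425*0.28) / (299 + 425)
Numerator = 138.4350
Denominator = 724
COP_x = 0.1912
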